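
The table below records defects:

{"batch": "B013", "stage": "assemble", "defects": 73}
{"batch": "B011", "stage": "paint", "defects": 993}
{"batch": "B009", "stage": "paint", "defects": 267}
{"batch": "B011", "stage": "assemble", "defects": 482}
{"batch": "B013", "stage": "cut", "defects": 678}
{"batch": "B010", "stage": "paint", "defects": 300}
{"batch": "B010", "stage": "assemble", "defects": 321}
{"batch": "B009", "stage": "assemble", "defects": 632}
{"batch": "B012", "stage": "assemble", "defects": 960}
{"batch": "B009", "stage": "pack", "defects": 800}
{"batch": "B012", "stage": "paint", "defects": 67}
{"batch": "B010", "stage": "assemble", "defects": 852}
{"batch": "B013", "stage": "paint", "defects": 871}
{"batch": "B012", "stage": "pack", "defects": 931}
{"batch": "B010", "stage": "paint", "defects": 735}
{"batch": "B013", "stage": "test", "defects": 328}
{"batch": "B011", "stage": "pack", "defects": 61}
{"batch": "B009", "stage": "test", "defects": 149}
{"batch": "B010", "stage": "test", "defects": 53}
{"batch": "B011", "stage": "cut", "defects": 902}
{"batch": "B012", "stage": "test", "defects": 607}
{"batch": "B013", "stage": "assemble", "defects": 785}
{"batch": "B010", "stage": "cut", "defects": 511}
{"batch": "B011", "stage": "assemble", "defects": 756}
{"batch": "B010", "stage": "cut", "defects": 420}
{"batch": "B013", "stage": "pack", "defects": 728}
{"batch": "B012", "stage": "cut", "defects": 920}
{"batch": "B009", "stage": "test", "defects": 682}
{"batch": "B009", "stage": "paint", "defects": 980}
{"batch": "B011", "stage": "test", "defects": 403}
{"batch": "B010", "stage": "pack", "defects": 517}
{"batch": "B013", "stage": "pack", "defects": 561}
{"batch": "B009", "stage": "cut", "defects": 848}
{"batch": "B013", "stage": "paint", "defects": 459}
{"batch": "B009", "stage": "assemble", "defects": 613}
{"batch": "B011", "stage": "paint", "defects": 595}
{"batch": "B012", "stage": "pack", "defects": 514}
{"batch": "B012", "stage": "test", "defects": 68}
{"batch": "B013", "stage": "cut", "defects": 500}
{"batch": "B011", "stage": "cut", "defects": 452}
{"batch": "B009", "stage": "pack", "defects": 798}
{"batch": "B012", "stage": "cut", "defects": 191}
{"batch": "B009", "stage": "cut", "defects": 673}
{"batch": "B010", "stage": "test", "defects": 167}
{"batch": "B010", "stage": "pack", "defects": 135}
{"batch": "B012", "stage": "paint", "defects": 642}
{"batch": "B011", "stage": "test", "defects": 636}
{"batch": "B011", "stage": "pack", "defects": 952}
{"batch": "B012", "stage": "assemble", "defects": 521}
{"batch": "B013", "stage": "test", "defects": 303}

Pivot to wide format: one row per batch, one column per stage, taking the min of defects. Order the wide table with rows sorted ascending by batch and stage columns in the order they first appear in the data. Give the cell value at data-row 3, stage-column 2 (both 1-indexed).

With rows sorted ascending by batch, row 3 is batch=B011. stage columns in first-appearance order: assemble, paint, cut, pack, test; column 2 is paint.
Long rows with batch=B011, stage=paint: min(993, 595) = 595.

595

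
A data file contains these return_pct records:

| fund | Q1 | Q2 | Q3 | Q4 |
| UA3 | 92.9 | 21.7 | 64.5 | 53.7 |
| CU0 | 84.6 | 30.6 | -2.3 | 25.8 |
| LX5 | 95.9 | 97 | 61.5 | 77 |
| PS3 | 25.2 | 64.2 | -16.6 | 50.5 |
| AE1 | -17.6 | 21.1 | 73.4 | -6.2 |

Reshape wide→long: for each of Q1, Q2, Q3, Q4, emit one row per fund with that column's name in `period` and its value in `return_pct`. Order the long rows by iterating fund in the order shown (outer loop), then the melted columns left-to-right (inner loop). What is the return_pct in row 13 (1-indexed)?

25.2

20 rows total (5 × 4). Row 13: index ⌊(13-1)/4⌋ = 3 into fund → PS3; (13-1) mod 4 = 0 into the melted columns → Q1.
So row 13 is (PS3, Q1, 25.2); return_pct = 25.2.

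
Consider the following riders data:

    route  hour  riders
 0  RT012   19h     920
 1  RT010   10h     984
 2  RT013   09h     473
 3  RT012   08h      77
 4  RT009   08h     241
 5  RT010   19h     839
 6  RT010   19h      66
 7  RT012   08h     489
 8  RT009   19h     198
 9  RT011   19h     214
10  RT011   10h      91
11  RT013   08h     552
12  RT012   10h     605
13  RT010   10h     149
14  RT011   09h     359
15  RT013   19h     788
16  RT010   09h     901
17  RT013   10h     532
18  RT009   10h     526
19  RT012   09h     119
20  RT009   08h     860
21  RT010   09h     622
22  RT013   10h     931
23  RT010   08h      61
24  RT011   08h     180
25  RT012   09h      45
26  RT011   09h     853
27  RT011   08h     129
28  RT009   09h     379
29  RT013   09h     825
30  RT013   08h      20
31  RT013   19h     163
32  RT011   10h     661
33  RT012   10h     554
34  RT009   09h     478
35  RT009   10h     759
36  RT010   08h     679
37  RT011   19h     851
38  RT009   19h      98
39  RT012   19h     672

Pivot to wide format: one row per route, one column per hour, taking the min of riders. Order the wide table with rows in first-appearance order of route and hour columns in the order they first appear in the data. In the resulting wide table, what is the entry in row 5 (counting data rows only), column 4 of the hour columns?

129

With rows in first-appearance order of route, row 5 is route=RT011. hour columns in first-appearance order: 19h, 10h, 09h, 08h; column 4 is 08h.
Long rows with route=RT011, hour=08h: min(180, 129) = 129.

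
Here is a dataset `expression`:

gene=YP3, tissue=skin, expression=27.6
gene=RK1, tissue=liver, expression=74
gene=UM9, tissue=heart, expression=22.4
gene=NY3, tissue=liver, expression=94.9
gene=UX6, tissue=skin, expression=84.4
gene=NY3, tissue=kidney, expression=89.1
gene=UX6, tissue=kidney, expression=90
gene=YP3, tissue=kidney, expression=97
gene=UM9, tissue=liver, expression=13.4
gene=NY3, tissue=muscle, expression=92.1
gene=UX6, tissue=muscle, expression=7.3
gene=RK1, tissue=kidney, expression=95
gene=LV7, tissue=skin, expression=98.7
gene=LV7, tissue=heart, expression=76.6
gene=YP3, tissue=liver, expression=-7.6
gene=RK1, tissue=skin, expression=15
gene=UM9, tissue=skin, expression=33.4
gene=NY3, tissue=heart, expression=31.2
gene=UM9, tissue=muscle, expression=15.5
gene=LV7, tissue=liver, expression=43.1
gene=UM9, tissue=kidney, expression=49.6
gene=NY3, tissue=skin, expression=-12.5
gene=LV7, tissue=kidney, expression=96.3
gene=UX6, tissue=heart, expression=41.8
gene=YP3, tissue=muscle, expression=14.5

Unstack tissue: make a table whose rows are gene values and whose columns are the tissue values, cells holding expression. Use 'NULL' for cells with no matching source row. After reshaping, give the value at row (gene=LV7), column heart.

76.6

The long row with gene=LV7, tissue=heart has expression=76.6.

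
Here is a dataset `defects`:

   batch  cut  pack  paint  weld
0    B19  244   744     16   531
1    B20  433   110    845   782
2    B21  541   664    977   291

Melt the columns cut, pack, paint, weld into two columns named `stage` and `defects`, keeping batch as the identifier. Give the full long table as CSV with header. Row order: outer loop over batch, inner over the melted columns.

batch,stage,defects
B19,cut,244
B19,pack,744
B19,paint,16
B19,weld,531
B20,cut,433
B20,pack,110
B20,paint,845
B20,weld,782
B21,cut,541
B21,pack,664
B21,paint,977
B21,weld,291

Each (batch, column) pair becomes one row: 3 × 4 = 12 rows.
For example, (B19, cut) → defects=244.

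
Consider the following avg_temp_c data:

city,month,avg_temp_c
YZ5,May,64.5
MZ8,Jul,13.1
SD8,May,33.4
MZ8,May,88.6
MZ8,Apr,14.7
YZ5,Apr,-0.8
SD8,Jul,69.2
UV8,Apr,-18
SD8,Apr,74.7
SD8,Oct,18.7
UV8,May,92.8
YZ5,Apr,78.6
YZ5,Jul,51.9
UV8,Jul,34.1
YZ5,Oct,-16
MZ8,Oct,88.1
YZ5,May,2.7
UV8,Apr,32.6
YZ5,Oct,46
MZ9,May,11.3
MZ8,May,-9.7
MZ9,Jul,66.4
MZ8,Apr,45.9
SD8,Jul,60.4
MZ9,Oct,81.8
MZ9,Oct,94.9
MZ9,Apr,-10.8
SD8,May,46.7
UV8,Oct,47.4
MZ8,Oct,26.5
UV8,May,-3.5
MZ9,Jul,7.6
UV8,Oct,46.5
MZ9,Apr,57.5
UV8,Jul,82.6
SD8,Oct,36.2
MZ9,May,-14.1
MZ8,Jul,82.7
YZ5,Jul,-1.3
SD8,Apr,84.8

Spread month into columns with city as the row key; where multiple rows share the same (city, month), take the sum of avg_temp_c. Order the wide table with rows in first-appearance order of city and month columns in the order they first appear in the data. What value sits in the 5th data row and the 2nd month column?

74

With rows in first-appearance order of city, row 5 is city=MZ9. month columns in first-appearance order: May, Jul, Apr, Oct; column 2 is Jul.
Long rows with city=MZ9, month=Jul: 66.4 + 7.6 = 74.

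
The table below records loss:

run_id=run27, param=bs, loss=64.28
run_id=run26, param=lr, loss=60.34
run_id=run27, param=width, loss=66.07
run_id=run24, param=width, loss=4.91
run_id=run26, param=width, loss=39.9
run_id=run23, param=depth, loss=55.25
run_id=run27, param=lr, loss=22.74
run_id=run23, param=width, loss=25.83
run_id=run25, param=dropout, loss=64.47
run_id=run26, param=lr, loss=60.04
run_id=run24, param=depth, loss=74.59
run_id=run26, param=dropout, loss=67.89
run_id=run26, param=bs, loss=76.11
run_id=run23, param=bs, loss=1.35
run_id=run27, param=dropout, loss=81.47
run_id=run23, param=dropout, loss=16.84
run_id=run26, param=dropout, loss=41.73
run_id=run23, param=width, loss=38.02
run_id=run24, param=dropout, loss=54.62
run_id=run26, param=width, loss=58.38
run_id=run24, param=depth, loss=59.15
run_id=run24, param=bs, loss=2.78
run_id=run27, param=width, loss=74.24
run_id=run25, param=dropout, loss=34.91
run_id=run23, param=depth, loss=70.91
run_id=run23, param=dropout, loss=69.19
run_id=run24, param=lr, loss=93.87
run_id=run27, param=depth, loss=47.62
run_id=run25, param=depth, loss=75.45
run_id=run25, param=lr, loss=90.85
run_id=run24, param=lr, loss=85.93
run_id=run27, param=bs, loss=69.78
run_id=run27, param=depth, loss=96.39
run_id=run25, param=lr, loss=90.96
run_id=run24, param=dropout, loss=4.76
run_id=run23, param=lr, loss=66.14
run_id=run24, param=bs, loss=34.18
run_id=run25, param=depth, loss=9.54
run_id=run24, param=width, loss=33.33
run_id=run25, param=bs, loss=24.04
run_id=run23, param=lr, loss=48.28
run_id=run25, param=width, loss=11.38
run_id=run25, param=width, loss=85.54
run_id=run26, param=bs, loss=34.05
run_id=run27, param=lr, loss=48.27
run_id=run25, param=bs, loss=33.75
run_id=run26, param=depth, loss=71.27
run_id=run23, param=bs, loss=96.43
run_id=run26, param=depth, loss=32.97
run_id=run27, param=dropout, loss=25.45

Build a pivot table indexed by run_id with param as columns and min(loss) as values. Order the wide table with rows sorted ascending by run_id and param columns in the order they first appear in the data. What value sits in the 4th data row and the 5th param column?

41.73

With rows sorted ascending by run_id, row 4 is run_id=run26. param columns in first-appearance order: bs, lr, width, depth, dropout; column 5 is dropout.
Long rows with run_id=run26, param=dropout: min(67.89, 41.73) = 41.73.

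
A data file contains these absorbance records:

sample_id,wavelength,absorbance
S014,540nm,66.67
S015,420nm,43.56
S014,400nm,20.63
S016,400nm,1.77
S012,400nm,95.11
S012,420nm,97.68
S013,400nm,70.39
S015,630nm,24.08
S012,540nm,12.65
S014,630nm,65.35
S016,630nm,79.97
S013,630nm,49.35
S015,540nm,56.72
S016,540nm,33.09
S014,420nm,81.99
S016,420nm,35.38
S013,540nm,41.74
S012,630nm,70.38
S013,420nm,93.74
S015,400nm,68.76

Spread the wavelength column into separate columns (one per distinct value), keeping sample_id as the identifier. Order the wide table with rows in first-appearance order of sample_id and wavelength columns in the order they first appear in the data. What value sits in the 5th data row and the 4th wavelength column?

With rows in first-appearance order of sample_id, row 5 is sample_id=S013. wavelength columns in first-appearance order: 540nm, 420nm, 400nm, 630nm; column 4 is 630nm.
Long rows with sample_id=S013, wavelength=630nm: absorbance = 49.35.

49.35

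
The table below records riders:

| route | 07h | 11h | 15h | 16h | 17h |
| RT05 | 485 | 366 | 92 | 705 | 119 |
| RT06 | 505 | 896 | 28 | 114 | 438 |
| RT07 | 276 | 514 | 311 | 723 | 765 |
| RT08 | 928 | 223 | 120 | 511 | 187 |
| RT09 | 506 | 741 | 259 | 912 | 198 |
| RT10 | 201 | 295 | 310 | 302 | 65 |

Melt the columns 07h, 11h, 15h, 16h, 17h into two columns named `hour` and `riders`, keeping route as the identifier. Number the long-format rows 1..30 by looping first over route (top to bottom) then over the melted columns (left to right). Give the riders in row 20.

187

30 rows total (6 × 5). Row 20: index ⌊(20-1)/5⌋ = 3 into route → RT08; (20-1) mod 5 = 4 into the melted columns → 17h.
So row 20 is (RT08, 17h, 187); riders = 187.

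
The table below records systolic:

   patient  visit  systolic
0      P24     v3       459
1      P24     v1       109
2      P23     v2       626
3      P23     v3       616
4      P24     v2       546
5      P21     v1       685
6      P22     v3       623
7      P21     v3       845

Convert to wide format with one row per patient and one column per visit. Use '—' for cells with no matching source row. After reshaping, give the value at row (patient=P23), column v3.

The long row with patient=P23, visit=v3 has systolic=616.

616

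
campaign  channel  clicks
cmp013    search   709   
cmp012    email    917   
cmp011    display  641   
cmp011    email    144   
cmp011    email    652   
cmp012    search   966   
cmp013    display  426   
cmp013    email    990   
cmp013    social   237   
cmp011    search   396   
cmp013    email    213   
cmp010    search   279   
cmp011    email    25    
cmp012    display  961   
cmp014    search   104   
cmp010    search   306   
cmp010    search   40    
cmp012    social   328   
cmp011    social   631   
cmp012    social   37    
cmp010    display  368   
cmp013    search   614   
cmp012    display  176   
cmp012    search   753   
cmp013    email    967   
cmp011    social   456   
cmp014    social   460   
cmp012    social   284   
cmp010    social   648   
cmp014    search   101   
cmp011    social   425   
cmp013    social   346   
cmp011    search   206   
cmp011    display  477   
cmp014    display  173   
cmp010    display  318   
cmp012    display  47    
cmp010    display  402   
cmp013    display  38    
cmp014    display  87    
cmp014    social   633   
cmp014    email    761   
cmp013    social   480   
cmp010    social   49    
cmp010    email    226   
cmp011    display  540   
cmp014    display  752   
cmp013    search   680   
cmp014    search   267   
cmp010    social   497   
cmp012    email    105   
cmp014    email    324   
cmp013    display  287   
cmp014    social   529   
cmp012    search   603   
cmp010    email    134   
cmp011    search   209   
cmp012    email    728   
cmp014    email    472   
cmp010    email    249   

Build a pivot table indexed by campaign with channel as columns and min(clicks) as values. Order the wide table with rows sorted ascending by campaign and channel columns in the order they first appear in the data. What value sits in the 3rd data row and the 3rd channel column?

47

With rows sorted ascending by campaign, row 3 is campaign=cmp012. channel columns in first-appearance order: search, email, display, social; column 3 is display.
Long rows with campaign=cmp012, channel=display: min(961, 176, 47) = 47.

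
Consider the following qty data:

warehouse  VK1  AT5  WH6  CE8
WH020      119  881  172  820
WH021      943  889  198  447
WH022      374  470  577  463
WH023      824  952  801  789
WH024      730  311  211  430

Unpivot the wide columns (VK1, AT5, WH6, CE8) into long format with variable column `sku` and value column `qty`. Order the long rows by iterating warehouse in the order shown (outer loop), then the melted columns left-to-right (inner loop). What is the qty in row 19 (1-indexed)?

211

20 rows total (5 × 4). Row 19: index ⌊(19-1)/4⌋ = 4 into warehouse → WH024; (19-1) mod 4 = 2 into the melted columns → WH6.
So row 19 is (WH024, WH6, 211); qty = 211.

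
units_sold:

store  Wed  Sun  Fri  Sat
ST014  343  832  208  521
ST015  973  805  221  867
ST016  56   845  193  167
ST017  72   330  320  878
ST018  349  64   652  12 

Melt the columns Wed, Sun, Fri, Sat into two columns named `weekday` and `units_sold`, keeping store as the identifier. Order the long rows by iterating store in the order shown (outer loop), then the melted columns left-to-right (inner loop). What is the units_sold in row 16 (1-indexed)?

878

20 rows total (5 × 4). Row 16: index ⌊(16-1)/4⌋ = 3 into store → ST017; (16-1) mod 4 = 3 into the melted columns → Sat.
So row 16 is (ST017, Sat, 878); units_sold = 878.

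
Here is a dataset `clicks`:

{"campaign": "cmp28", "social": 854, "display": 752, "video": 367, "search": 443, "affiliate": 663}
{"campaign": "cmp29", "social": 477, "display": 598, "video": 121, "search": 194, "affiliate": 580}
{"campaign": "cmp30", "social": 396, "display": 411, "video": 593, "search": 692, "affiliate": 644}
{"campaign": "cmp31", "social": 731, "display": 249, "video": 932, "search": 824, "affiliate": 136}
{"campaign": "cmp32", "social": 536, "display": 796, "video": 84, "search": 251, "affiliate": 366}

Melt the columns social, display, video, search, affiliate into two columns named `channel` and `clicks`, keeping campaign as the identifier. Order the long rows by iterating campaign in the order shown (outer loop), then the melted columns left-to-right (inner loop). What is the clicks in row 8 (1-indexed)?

25 rows total (5 × 5). Row 8: index ⌊(8-1)/5⌋ = 1 into campaign → cmp29; (8-1) mod 5 = 2 into the melted columns → video.
So row 8 is (cmp29, video, 121); clicks = 121.

121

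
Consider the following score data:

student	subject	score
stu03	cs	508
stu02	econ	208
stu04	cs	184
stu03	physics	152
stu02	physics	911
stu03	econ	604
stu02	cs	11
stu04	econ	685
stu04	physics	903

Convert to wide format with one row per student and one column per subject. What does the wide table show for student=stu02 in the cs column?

Wide layout: rows indexed by student, columns are the 3 distinct subject values (cs, econ, physics).
Cell (student=stu02, subject=cs) draws from the long row where student=stu02 and subject=cs, which has score=11.

11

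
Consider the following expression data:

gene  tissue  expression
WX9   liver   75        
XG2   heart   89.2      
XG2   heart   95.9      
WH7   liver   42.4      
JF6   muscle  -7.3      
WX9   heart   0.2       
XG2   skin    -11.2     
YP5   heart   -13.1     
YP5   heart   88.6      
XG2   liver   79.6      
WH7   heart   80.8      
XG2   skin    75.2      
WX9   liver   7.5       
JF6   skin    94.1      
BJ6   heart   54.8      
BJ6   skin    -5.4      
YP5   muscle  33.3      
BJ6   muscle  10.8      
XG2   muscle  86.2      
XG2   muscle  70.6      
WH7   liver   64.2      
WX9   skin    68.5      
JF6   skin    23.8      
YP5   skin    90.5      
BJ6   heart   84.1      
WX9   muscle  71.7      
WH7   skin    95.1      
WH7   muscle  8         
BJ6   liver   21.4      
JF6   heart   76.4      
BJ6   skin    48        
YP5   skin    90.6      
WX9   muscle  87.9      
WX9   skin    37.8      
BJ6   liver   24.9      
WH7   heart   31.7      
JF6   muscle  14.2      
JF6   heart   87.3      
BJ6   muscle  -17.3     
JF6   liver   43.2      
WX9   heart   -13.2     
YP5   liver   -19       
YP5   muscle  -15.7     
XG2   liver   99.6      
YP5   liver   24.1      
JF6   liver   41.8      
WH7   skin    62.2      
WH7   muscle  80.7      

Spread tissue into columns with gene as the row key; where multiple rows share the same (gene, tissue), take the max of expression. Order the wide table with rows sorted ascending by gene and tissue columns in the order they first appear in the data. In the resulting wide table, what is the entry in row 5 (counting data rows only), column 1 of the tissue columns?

99.6

With rows sorted ascending by gene, row 5 is gene=XG2. tissue columns in first-appearance order: liver, heart, muscle, skin; column 1 is liver.
Long rows with gene=XG2, tissue=liver: max(79.6, 99.6) = 99.6.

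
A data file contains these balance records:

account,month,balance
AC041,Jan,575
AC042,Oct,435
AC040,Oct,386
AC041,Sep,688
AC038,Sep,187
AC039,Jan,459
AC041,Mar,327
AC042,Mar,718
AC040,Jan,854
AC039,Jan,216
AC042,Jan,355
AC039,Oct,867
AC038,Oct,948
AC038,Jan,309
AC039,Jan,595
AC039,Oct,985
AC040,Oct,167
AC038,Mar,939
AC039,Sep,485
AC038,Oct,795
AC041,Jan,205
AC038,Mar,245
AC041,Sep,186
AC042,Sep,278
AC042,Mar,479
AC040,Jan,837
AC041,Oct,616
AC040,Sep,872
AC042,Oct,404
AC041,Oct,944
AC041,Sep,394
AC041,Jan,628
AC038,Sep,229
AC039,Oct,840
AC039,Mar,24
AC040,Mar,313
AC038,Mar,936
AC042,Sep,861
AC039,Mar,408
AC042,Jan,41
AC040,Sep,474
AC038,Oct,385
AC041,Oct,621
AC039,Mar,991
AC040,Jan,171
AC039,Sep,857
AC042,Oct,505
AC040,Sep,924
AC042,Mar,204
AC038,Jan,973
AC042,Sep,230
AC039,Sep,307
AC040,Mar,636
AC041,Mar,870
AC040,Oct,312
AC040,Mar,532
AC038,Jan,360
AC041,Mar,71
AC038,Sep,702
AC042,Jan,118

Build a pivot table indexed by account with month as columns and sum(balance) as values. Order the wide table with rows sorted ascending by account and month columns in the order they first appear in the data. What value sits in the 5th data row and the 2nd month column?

With rows sorted ascending by account, row 5 is account=AC042. month columns in first-appearance order: Jan, Oct, Sep, Mar; column 2 is Oct.
Long rows with account=AC042, month=Oct: 435 + 404 + 505 = 1344.

1344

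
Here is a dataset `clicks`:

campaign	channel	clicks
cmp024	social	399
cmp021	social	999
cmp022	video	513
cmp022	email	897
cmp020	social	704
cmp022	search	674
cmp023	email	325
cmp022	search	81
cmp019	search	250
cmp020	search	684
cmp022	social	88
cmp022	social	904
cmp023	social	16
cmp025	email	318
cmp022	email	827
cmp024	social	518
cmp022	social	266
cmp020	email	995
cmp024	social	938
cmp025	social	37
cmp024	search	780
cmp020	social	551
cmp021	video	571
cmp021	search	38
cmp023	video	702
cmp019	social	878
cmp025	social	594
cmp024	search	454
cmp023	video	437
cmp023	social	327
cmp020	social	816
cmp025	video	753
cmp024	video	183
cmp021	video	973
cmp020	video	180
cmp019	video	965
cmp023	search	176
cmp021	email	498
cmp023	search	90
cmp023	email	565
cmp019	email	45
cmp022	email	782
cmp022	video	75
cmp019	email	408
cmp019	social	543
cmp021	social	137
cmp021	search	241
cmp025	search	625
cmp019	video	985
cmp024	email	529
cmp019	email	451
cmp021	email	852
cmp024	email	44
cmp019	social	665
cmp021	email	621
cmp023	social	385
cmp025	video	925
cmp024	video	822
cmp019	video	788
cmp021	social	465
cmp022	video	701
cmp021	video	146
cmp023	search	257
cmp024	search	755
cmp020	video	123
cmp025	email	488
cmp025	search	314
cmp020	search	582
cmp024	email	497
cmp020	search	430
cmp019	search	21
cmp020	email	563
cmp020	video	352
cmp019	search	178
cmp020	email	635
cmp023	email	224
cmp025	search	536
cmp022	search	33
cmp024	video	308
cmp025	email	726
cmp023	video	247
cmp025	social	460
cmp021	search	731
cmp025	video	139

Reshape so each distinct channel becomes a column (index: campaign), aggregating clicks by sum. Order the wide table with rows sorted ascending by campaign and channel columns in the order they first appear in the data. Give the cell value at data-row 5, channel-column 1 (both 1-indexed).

728

With rows sorted ascending by campaign, row 5 is campaign=cmp023. channel columns in first-appearance order: social, video, email, search; column 1 is social.
Long rows with campaign=cmp023, channel=social: 16 + 327 + 385 = 728.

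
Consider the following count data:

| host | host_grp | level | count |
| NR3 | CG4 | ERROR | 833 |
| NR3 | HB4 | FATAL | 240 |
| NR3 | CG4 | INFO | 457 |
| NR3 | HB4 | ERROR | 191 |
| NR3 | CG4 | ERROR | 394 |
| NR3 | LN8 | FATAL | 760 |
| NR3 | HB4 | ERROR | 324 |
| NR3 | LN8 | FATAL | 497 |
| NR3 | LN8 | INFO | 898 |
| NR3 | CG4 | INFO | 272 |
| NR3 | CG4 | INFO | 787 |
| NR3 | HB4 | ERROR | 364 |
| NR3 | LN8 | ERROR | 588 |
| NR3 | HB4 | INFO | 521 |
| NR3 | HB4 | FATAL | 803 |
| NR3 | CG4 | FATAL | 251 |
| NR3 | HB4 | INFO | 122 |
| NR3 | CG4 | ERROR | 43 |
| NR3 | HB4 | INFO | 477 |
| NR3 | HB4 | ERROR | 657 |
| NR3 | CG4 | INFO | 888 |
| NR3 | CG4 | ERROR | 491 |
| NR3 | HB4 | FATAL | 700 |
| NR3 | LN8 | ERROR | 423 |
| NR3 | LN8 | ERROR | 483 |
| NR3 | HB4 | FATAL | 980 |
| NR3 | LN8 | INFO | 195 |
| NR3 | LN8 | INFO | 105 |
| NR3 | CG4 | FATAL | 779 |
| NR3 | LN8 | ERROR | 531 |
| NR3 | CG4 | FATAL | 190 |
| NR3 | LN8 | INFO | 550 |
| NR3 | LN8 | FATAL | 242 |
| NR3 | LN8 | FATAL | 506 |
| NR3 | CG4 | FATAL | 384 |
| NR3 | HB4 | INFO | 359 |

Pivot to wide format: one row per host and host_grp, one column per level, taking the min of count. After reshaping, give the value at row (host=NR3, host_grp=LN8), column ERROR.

Rows with host=NR3, host_grp=LN8 and level=ERROR: count values are 588, 423, 483, 531.
min(588, 423, 483, 531) = 423.

423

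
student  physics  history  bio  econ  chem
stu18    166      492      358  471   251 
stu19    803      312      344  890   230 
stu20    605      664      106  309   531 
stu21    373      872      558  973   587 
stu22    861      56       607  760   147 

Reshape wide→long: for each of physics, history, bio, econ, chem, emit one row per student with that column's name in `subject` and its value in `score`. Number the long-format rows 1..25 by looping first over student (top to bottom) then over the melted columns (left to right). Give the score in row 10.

230

25 rows total (5 × 5). Row 10: index ⌊(10-1)/5⌋ = 1 into student → stu19; (10-1) mod 5 = 4 into the melted columns → chem.
So row 10 is (stu19, chem, 230); score = 230.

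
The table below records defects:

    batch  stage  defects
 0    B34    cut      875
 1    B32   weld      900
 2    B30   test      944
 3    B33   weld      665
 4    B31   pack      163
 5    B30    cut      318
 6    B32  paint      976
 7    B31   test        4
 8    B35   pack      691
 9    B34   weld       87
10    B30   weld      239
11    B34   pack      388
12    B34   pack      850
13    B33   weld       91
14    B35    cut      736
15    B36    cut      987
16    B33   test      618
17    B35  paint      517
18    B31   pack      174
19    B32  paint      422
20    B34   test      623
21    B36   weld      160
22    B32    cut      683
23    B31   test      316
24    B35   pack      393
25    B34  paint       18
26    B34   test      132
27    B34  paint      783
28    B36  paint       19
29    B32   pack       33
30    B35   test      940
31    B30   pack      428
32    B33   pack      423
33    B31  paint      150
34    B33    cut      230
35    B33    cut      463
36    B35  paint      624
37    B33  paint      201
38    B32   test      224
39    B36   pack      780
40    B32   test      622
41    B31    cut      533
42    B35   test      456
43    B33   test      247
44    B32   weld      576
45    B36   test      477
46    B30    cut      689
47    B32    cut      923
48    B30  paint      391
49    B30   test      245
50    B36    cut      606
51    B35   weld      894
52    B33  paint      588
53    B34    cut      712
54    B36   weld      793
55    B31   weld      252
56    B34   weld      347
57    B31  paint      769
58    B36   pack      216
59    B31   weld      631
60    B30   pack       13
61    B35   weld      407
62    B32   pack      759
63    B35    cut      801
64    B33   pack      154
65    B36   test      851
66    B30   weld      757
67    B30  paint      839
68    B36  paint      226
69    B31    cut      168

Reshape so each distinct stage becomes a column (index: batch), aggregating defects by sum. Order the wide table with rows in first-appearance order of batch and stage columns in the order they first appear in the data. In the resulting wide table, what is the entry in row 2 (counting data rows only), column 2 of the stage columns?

With rows in first-appearance order of batch, row 2 is batch=B32. stage columns in first-appearance order: cut, weld, test, pack, paint; column 2 is weld.
Long rows with batch=B32, stage=weld: 900 + 576 = 1476.

1476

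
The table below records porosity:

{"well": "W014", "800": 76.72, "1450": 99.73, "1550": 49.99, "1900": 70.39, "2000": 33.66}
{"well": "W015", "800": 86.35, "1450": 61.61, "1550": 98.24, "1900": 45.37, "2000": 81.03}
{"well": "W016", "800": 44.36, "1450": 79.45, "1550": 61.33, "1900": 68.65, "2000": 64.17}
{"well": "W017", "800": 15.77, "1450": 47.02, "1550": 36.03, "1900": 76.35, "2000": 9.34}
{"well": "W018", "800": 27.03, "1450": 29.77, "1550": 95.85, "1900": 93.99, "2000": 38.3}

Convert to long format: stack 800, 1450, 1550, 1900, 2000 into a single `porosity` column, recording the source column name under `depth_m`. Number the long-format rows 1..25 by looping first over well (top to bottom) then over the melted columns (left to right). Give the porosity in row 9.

45.37

25 rows total (5 × 5). Row 9: index ⌊(9-1)/5⌋ = 1 into well → W015; (9-1) mod 5 = 3 into the melted columns → 1900.
So row 9 is (W015, 1900, 45.37); porosity = 45.37.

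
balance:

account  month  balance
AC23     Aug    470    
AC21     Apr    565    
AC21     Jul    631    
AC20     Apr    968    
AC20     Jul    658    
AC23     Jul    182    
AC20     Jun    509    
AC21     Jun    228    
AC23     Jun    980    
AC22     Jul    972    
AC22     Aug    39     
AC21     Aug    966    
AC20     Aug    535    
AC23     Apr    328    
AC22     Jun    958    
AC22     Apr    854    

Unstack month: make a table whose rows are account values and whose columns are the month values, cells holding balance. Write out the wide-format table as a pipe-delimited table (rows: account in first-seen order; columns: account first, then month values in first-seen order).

Columns: account plus the 4 distinct month values (Aug, Apr, Jul, Jun).
For example, row AC23 column Aug takes balance=470 from the long row (AC23, Aug).

| account | Aug | Apr | Jul | Jun |
| AC23 | 470 | 328 | 182 | 980 |
| AC21 | 966 | 565 | 631 | 228 |
| AC20 | 535 | 968 | 658 | 509 |
| AC22 | 39 | 854 | 972 | 958 |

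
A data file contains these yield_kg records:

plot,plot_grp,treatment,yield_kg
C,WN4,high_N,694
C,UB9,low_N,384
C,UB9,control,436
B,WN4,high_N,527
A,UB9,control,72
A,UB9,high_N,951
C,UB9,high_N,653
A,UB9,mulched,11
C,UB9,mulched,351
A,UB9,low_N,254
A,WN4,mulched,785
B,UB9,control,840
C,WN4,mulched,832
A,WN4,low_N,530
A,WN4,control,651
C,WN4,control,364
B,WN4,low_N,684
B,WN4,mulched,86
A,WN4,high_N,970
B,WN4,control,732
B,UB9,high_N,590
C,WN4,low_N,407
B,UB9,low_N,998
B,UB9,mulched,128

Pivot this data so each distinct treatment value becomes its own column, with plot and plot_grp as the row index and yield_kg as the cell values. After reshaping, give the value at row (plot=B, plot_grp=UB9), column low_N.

Wide layout: rows indexed by plot and plot_grp, columns are the 4 distinct treatment values (high_N, low_N, control, mulched).
Cell (plot=B, plot_grp=UB9, treatment=low_N) draws from the long row where plot=B, plot_grp=UB9 and treatment=low_N, which has yield_kg=998.

998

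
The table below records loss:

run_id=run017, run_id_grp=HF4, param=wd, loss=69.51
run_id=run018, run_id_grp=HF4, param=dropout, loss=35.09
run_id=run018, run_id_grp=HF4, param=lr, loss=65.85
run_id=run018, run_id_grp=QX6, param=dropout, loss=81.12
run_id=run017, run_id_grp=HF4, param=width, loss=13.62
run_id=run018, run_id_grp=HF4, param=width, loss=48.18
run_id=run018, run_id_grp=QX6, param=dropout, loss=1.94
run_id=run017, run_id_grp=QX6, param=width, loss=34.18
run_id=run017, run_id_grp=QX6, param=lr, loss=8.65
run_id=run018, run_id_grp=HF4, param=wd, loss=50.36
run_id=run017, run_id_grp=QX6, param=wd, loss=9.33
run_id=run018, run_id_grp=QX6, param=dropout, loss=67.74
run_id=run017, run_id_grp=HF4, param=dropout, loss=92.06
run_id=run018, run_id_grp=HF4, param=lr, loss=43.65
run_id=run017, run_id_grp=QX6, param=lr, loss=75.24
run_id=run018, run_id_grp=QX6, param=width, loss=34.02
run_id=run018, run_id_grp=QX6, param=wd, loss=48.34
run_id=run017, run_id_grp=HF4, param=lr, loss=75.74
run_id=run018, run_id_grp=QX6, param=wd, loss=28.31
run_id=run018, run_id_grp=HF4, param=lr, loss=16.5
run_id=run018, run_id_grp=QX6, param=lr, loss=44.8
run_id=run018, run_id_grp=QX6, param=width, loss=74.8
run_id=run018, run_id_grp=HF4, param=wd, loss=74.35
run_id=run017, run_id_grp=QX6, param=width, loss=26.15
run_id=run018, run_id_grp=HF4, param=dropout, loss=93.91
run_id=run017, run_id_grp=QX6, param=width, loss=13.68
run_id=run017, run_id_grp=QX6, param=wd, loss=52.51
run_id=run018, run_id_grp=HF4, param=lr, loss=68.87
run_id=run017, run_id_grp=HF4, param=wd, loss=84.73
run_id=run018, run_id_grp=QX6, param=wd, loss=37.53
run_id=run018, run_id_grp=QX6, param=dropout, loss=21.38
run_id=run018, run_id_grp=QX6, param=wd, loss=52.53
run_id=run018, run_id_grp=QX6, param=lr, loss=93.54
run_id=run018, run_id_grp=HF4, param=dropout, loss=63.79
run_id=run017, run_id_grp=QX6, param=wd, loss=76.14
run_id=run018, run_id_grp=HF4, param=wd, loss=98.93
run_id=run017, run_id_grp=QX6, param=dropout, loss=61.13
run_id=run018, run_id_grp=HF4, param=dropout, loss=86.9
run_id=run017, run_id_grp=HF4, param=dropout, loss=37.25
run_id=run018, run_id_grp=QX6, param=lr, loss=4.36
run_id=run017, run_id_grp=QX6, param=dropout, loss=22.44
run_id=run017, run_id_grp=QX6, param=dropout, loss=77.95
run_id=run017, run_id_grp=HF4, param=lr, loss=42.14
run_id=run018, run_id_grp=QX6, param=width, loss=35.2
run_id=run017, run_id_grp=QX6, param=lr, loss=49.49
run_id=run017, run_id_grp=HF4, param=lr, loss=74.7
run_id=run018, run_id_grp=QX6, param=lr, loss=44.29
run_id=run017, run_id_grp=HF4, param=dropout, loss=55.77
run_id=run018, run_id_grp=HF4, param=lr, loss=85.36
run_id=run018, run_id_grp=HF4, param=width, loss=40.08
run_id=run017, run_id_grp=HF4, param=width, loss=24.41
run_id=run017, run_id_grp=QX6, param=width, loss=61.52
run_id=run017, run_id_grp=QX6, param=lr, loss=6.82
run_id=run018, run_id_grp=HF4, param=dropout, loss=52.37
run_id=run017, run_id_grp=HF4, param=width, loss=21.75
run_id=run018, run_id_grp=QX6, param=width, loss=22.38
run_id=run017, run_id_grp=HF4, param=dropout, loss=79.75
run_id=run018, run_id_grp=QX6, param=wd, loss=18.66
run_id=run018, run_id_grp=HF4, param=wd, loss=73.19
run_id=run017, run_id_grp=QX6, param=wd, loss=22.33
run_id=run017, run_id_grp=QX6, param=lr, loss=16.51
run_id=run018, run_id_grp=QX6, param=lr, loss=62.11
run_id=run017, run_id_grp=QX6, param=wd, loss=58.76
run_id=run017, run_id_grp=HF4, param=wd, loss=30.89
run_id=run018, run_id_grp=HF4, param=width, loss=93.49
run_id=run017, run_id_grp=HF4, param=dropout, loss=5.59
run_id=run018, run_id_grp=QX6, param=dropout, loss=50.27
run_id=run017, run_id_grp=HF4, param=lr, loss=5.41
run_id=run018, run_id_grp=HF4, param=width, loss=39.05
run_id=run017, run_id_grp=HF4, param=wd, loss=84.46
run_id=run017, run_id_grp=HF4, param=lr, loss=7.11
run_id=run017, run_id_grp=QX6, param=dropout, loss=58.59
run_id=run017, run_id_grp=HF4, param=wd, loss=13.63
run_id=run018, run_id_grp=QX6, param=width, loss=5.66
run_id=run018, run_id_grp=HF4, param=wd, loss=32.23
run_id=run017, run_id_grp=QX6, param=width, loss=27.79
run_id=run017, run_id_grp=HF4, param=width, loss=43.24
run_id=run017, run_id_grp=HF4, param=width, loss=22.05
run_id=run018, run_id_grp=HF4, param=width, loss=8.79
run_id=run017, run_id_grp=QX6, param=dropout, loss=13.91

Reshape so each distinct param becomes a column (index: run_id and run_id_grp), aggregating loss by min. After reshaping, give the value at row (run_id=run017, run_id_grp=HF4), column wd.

13.63

Rows with run_id=run017, run_id_grp=HF4 and param=wd: loss values are 69.51, 84.73, 30.89, 84.46, 13.63.
min(69.51, 84.73, 30.89, 84.46, 13.63) = 13.63.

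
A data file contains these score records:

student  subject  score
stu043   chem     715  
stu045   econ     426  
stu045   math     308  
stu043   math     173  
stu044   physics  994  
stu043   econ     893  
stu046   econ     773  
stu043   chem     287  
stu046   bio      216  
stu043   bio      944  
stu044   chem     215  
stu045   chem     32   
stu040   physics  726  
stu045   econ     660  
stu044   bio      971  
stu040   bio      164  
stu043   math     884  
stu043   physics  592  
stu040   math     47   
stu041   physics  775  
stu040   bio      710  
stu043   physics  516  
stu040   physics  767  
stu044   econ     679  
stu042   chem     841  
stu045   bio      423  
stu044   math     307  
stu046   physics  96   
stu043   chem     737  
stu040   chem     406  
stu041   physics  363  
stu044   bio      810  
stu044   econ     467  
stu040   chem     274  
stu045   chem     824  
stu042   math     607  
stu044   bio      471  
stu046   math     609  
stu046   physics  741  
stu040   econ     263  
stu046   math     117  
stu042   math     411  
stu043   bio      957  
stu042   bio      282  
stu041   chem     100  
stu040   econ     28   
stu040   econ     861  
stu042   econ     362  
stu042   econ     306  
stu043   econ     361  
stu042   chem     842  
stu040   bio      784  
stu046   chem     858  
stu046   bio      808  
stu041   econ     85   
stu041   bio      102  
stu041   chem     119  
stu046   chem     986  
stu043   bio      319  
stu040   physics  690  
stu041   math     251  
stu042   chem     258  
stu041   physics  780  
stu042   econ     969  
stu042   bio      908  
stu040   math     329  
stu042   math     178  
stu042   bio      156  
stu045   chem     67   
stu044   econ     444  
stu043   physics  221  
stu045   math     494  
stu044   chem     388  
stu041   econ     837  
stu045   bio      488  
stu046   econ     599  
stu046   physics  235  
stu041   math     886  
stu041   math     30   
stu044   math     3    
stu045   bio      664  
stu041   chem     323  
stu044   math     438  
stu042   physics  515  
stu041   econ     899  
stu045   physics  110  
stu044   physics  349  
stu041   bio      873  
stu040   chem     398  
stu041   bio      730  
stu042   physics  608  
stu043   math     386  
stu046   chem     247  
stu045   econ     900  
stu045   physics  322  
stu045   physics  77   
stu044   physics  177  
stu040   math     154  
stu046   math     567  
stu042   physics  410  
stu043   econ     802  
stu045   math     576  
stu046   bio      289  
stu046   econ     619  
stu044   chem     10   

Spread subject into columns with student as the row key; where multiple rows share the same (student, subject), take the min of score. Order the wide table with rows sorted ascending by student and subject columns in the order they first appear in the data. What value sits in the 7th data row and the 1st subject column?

With rows sorted ascending by student, row 7 is student=stu046. subject columns in first-appearance order: chem, econ, math, physics, bio; column 1 is chem.
Long rows with student=stu046, subject=chem: min(858, 986, 247) = 247.

247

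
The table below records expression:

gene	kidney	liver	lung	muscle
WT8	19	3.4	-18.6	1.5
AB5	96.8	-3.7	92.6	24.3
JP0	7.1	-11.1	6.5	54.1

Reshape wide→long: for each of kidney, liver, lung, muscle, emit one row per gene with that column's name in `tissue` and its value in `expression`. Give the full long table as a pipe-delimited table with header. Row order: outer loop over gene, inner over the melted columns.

| gene | tissue | expression |
| WT8 | kidney | 19 |
| WT8 | liver | 3.4 |
| WT8 | lung | -18.6 |
| WT8 | muscle | 1.5 |
| AB5 | kidney | 96.8 |
| AB5 | liver | -3.7 |
| AB5 | lung | 92.6 |
| AB5 | muscle | 24.3 |
| JP0 | kidney | 7.1 |
| JP0 | liver | -11.1 |
| JP0 | lung | 6.5 |
| JP0 | muscle | 54.1 |

Each (gene, column) pair becomes one row: 3 × 4 = 12 rows.
For example, (WT8, kidney) → expression=19.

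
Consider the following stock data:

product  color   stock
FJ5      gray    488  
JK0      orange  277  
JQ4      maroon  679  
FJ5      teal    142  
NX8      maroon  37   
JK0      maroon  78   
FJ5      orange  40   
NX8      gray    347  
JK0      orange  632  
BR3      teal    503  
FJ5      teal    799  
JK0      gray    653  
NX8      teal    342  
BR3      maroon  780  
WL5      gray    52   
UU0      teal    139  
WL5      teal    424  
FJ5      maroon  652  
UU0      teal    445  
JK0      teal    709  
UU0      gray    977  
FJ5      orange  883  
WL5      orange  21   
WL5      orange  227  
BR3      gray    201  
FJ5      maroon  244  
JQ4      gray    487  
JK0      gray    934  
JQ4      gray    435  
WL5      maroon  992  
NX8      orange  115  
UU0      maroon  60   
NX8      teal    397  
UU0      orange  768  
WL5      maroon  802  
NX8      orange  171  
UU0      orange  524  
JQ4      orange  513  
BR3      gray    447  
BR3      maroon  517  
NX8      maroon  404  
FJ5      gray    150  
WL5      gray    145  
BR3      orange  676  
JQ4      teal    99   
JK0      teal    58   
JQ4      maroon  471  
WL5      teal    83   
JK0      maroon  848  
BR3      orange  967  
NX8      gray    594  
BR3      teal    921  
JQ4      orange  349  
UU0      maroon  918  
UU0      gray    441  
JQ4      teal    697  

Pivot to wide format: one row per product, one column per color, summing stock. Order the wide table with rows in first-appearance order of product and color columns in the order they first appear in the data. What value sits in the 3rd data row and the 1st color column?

With rows in first-appearance order of product, row 3 is product=JQ4. color columns in first-appearance order: gray, orange, maroon, teal; column 1 is gray.
Long rows with product=JQ4, color=gray: 487 + 435 = 922.

922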